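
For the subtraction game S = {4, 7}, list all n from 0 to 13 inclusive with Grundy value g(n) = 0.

Compute g(0), g(1), … for moves {4, 7}:
k:     0  1  2  3  4  5  6  7  8  9 10 11 12 13
g(k):  0  0  0  0  1  1  1  1  2  2  2  0  0  0
The P-positions (g = 0) in 0..13 are 0, 1, 2, 3, 11, 12, 13.

0, 1, 2, 3, 11, 12, 13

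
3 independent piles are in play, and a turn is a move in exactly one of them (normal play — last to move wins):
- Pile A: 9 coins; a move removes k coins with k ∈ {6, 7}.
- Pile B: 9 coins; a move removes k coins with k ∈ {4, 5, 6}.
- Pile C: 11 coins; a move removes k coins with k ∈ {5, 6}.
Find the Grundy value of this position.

3

Build the Grundy sequence for pile A with g(k) = mex{g(k−s) : s ∈ {6, 7}, s ≤ k}:
g(0) = mex{} = 0
g(1) = mex{} = 0
g(2) = mex{} = 0
g(3) = mex{} = 0
g(4) = mex{} = 0
g(5) = mex{} = 0
g(6) = mex{0} = 1
g(7) = mex{0} = 1
g(8) = mex{0} = 1
g(9) = mex{0} = 1
So g(9) = 1.
Grundy values for pile B (subtraction set {4, 5, 6}):
k:     0  1  2  3  4  5  6  7  8  9
g(k):  0  0  0  0  1  1  1  1  2  2
So g(9) = 2.
Grundy values for pile C (subtraction set {5, 6}):
g(0) = mex{} = 0
g(1) = mex{} = 0
g(2) = mex{} = 0
g(3) = mex{} = 0
g(4) = mex{} = 0
g(5) = mex{0} = 1
g(6) = mex{0} = 1
g(7) = mex{0} = 1
g(8) = mex{0} = 1
g(9) = mex{0} = 1
g(10) = mex{0,1} = 2
g(11) = mex{1} = 0
So g(11) = 0.
By the Sprague-Grundy theorem, the Grundy value of a sum of independent games is the XOR of the component values.
Combined value = 1 XOR 2 XOR 0 = 3.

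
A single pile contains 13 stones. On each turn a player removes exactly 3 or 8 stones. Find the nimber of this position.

0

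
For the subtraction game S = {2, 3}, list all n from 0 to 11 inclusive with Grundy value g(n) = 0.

Grundy values for subtraction set {2, 3}:
g(0) = mex{} = 0
g(1) = mex{} = 0
g(2) = mex{0} = 1
g(3) = mex{0} = 1
g(4) = mex{0,1} = 2
g(5) = mex{1} = 0
g(6) = mex{1,2} = 0
g(7) = mex{0,2} = 1
g(8) = mex{0} = 1
g(9) = mex{0,1} = 2
g(10) = mex{1} = 0
g(11) = mex{1,2} = 0
The P-positions (g = 0) in 0..11 are 0, 1, 5, 6, 10, 11.

0, 1, 5, 6, 10, 11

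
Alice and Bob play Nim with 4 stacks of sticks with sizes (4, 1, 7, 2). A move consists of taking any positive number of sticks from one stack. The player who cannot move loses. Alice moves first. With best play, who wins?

Bitwise XOR of the heap sizes:
  100  (4)
  001  (1)
  111  (7)
  010  (2)
  ---
  000  (0)
The nim-sum is 0, so this is a P-position: the player to move is in a losing position under optimal play; Alice is about to move from it and so loses — Bob wins.

Bob wins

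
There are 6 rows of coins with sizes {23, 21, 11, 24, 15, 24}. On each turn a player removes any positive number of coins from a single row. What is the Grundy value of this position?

6

Compute the nim-sum pairwise:
23 XOR 21 = 2
2 XOR 11 = 9
9 XOR 24 = 17
17 XOR 15 = 30
30 XOR 24 = 6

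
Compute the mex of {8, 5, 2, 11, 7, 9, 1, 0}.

The values 0, 1, 2 are all present; 3 is the first non-negative integer missing from the set.

3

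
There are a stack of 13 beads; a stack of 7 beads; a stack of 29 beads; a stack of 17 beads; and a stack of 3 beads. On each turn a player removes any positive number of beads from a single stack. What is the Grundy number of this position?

Nim-sum: 13 ⊕ 7 ⊕ 29 ⊕ 17 ⊕ 3 = 5.

5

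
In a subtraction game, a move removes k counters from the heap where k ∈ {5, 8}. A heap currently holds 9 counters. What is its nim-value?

Build the Grundy sequence with g(k) = mex{g(k−s) : s ∈ {5, 8}, s ≤ k}:
k:     0  1  2  3  4  5  6  7  8  9
g(k):  0  0  0  0  0  1  1  1  1  1
So g(9) = 1.

1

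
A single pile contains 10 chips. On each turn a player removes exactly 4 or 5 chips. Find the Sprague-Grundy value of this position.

0

Grundy values for subtraction set {4, 5}:
g(0) = mex{} = 0
g(1) = mex{} = 0
g(2) = mex{} = 0
g(3) = mex{} = 0
g(4) = mex{0} = 1
g(5) = mex{0} = 1
g(6) = mex{0} = 1
g(7) = mex{0} = 1
g(8) = mex{0,1} = 2
g(9) = mex{1} = 0
g(10) = mex{1} = 0
So g(10) = 0.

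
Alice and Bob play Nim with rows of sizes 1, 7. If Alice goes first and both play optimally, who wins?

Alice wins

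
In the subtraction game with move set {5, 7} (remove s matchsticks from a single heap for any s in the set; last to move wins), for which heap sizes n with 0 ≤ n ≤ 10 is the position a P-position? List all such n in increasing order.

0, 1, 2, 3, 4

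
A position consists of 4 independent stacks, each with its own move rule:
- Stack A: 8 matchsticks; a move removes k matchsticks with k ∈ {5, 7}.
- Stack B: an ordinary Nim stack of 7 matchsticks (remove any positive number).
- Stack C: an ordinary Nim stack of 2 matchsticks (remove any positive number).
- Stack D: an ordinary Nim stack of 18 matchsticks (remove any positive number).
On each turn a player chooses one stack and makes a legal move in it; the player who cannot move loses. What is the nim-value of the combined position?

22

Build the Grundy sequence for stack A with g(k) = mex{g(k−s) : s ∈ {5, 7}, s ≤ k}:
k:     0  1  2  3  4  5  6  7  8
g(k):  0  0  0  0  0  1  1  1  1
So g(8) = 1.
Stack B is a plain Nim stack of size 7, so its Grundy value is 7.
Stack C is a plain Nim stack of size 2, so its Grundy value is 2.
Stack D is a plain Nim stack of size 18, so its Grundy value is 18.
The value of a disjunctive sum is the nim-sum of the parts.
Combined value = 1 XOR 7 XOR 2 XOR 18 = 22.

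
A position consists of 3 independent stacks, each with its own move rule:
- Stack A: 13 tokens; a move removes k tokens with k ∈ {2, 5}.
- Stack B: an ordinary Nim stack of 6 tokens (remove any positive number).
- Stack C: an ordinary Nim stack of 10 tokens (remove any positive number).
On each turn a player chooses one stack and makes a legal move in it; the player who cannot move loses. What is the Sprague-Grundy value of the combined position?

13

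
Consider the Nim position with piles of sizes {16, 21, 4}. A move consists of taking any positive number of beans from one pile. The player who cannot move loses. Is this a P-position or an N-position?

Bitwise XOR of the heap sizes:
  10000  (16)
  10101  (21)
  00100  (4)
  -----
  00001  (1)
The nim-sum is 1 ≠ 0, so this is an N-position: the player to move can win.

N-position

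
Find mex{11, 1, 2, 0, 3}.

4

The values 0, 1, 2, 3 are all present; 4 is the first non-negative integer missing from the set.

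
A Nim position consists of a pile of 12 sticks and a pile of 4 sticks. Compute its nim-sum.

Nim-sum: 12 ^ 4 = 8.

8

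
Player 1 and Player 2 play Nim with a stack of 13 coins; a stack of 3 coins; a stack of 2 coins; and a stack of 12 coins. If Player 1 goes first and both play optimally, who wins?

Player 2 wins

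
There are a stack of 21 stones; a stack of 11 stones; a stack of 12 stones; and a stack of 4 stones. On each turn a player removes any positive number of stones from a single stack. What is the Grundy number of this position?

22

Nim-sum: 21 ^ 11 ^ 12 ^ 4 = 22.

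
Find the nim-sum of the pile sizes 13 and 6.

11

Compute the nim-sum pairwise:
13 ⊕ 6 = 11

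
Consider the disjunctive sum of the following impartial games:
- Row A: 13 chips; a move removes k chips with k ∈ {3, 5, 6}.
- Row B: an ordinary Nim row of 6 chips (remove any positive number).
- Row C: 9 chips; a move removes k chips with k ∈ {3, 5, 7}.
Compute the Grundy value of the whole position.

Grundy values for row A (subtraction set {3, 5, 6}):
g(0) = mex{} = 0
g(1) = mex{} = 0
g(2) = mex{} = 0
g(3) = mex{0} = 1
g(4) = mex{0} = 1
g(5) = mex{0} = 1
g(6) = mex{0,1} = 2
g(7) = mex{0,1} = 2
g(8) = mex{0,1} = 2
g(9) = mex{1,2} = 0
g(10) = mex{1,2} = 0
g(11) = mex{1,2} = 0
g(12) = mex{0,2} = 1
g(13) = mex{0,2} = 1
So g(13) = 1.
Row B is a plain Nim row of size 6, so its Grundy value is 6.
Build the Grundy sequence for row C with g(k) = mex{g(k−s) : s ∈ {3, 5, 7}, s ≤ k}:
g(0) = mex{} = 0
g(1) = mex{} = 0
g(2) = mex{} = 0
g(3) = mex{0} = 1
g(4) = mex{0} = 1
g(5) = mex{0} = 1
g(6) = mex{0,1} = 2
g(7) = mex{0,1} = 2
g(8) = mex{0,1} = 2
g(9) = mex{0,1,2} = 3
So g(9) = 3.
The value of a disjunctive sum is the nim-sum of the parts.
Combined value = 1 XOR 6 XOR 3 = 4.

4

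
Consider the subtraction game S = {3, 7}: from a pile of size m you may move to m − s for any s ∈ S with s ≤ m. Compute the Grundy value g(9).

1

Build the Grundy sequence with g(k) = mex{g(k−s) : s ∈ {3, 7}, s ≤ k}:
g(0) = mex{} = 0
g(1) = mex{} = 0
g(2) = mex{} = 0
g(3) = mex{0} = 1
g(4) = mex{0} = 1
g(5) = mex{0} = 1
g(6) = mex{1} = 0
g(7) = mex{0,1} = 2
g(8) = mex{0,1} = 2
g(9) = mex{0} = 1
So g(9) = 1.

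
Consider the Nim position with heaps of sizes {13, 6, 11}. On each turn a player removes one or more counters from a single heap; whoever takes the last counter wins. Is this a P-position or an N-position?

Compute the nim-sum pairwise:
13 ^ 6 = 11
11 ^ 11 = 0
The nim-sum is 0, so this is a P-position: the player to move is in a losing position under optimal play.

P-position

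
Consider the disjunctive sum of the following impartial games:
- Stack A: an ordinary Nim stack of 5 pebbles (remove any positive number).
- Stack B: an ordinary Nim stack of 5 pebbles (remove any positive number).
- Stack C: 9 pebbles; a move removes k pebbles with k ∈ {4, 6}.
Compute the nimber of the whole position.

2

Stack A is a plain Nim stack of size 5, so its Grundy value is 5.
Stack B is a plain Nim stack of size 5, so its Grundy value is 5.
Grundy values for stack C (subtraction set {4, 6}):
g(0) = mex{} = 0
g(1) = mex{} = 0
g(2) = mex{} = 0
g(3) = mex{} = 0
g(4) = mex{0} = 1
g(5) = mex{0} = 1
g(6) = mex{0} = 1
g(7) = mex{0} = 1
g(8) = mex{0,1} = 2
g(9) = mex{0,1} = 2
So g(9) = 2.
By the Sprague-Grundy theorem, the Grundy value of a sum of independent games is the XOR of the component values.
Combined value = 5 XOR 5 XOR 2 = 2.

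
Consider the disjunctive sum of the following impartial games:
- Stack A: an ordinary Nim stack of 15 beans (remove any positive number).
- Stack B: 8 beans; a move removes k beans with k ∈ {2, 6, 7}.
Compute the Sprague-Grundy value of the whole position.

Stack A is a plain Nim stack of size 15, so its Grundy value is 15.
For stack B, compute g(0), g(1), … with moves {2, 6, 7}:
g(0) = mex{} = 0
g(1) = mex{} = 0
g(2) = mex{0} = 1
g(3) = mex{0} = 1
g(4) = mex{1} = 0
g(5) = mex{1} = 0
g(6) = mex{0} = 1
g(7) = mex{0} = 1
g(8) = mex{0,1} = 2
So g(8) = 2.
By the Sprague-Grundy theorem, the Grundy value of a sum of independent games is the XOR of the component values.
Combined value = 15 ⊕ 2 = 13.

13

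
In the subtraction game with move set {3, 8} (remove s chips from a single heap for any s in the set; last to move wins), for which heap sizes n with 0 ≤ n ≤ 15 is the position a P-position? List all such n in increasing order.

0, 1, 2, 6, 7, 11, 12, 13

Grundy values for subtraction set {3, 8}:
k:     0  1  2  3  4  5  6  7  8  9 10 11 12 13 14 15
g(k):  0  0  0  1  1  1  0  0  2  1  1  0  0  0  1  1
The P-positions (g = 0) in 0..15 are 0, 1, 2, 6, 7, 11, 12, 13.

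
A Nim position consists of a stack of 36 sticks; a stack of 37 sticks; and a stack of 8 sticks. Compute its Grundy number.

Compute the nim-sum pairwise:
36 XOR 37 = 1
1 XOR 8 = 9

9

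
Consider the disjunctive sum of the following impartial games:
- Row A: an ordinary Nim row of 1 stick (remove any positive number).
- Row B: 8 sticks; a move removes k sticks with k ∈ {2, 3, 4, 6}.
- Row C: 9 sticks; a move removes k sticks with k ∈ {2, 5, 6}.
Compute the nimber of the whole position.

3

Row A is a plain Nim row of size 1, so its Grundy value is 1.
Build the Grundy sequence for row B with g(k) = mex{g(k−s) : s ∈ {2, 3, 4, 6}, s ≤ k}:
g(0) = mex{} = 0
g(1) = mex{} = 0
g(2) = mex{0} = 1
g(3) = mex{0} = 1
g(4) = mex{0,1} = 2
g(5) = mex{0,1} = 2
g(6) = mex{0,1,2} = 3
g(7) = mex{0,1,2} = 3
g(8) = mex{1,2,3} = 0
So g(8) = 0.
Grundy values for row C (subtraction set {2, 5, 6}):
g(0) = mex{} = 0
g(1) = mex{} = 0
g(2) = mex{0} = 1
g(3) = mex{0} = 1
g(4) = mex{1} = 0
g(5) = mex{0,1} = 2
g(6) = mex{0} = 1
g(7) = mex{0,1,2} = 3
g(8) = mex{1} = 0
g(9) = mex{0,1,3} = 2
So g(9) = 2.
By the Sprague-Grundy theorem, the Grundy value of a sum of independent games is the XOR of the component values.
Combined value = 1 ⊕ 0 ⊕ 2 = 3.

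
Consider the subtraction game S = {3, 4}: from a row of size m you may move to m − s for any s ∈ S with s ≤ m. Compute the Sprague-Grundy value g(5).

1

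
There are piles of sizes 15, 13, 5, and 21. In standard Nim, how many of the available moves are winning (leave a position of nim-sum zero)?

Bitwise XOR of the heap sizes:
  01111  (15)
  01101  (13)
  00101  (5)
  10101  (21)
  -----
  10010  (18)
The overall nim-sum is X = 18. A pile of size p has a winning move iff p XOR X < p (reduce it to p XOR X).
  15: 15 XOR 18 = 29 ≥ 15 — no move.
  13: 13 XOR 18 = 31 ≥ 13 — no move.
  5: 5 XOR 18 = 23 ≥ 5 — no move.
  21: 21 XOR 18 = 7 < 21 — winning move (to 7).
That gives 1 winning move.

1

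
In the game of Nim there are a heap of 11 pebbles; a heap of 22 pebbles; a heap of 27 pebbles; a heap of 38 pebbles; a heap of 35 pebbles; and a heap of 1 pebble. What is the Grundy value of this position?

2

Write each in binary and XOR column by column:
  001011  (11)
  010110  (22)
  011011  (27)
  100110  (38)
  100011  (35)
  000001  (1)
  ------
  000010  (2)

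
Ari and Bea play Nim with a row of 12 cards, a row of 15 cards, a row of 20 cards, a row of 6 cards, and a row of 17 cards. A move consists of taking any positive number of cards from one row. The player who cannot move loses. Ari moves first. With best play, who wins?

Bea wins

Compute the nim-sum pairwise:
12 ^ 15 = 3
3 ^ 20 = 23
23 ^ 6 = 17
17 ^ 17 = 0
The nim-sum is 0, so this is a P-position: the player to move is in a losing position under optimal play; Ari is about to move from it and so loses — Bea wins.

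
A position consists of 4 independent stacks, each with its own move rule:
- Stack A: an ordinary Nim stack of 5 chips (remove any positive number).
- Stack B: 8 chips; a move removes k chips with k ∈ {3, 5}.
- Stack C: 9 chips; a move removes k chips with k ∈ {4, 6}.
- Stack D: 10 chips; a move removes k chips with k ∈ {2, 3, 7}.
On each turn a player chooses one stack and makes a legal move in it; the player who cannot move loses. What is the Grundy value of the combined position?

Stack A is a plain Nim stack of size 5, so its Grundy value is 5.
Build the Grundy sequence for stack B with g(k) = mex{g(k−s) : s ∈ {3, 5}, s ≤ k}:
g(0) = mex{} = 0
g(1) = mex{} = 0
g(2) = mex{} = 0
g(3) = mex{0} = 1
g(4) = mex{0} = 1
g(5) = mex{0} = 1
g(6) = mex{0,1} = 2
g(7) = mex{0,1} = 2
g(8) = mex{1} = 0
So g(8) = 0.
Grundy values for stack C (subtraction set {4, 6}):
k:     0  1  2  3  4  5  6  7  8  9
g(k):  0  0  0  0  1  1  1  1  2  2
So g(9) = 2.
Build the Grundy sequence for stack D with g(k) = mex{g(k−s) : s ∈ {2, 3, 7}, s ≤ k}:
k:     0  1  2  3  4  5  6  7  8  9 10
g(k):  0  0  1  1  2  0  0  1  1  2  0
So g(10) = 0.
The value of a disjunctive sum is the nim-sum of the parts.
Combined value = 5 ⊕ 0 ⊕ 2 ⊕ 0 = 7.

7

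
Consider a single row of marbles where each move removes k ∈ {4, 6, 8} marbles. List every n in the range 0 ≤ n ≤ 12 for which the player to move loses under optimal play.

Grundy values for subtraction set {4, 6, 8}:
k:     0  1  2  3  4  5  6  7  8  9 10 11 12
g(k):  0  0  0  0  1  1  1  1  2  2  2  2  0
The P-positions (g = 0) in 0..12 are 0, 1, 2, 3, 12.

0, 1, 2, 3, 12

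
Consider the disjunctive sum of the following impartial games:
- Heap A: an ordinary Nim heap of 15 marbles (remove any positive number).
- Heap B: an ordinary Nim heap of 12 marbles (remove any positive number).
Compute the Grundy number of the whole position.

3

Heap A is a plain Nim heap of size 15, so its Grundy value is 15.
Heap B is a plain Nim heap of size 12, so its Grundy value is 12.
The value of a disjunctive sum is the nim-sum of the parts.
Combined value = 15 ⊕ 12 = 3.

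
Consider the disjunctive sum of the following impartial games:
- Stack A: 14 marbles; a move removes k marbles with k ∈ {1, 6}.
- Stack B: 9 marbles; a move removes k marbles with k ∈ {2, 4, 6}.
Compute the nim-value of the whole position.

Build the Grundy sequence for stack A with g(k) = mex{g(k−s) : s ∈ {1, 6}, s ≤ k}:
k:     0  1  2  3  4  5  6  7  8  9 10 11 12 13 14
g(k):  0  1  0  1  0  1  2  0  1  0  1  0  1  2  0
So g(14) = 0.
For stack B, compute g(0), g(1), … with moves {2, 4, 6}:
g(0) = mex{} = 0
g(1) = mex{} = 0
g(2) = mex{0} = 1
g(3) = mex{0} = 1
g(4) = mex{0,1} = 2
g(5) = mex{0,1} = 2
g(6) = mex{0,1,2} = 3
g(7) = mex{0,1,2} = 3
g(8) = mex{1,2,3} = 0
g(9) = mex{1,2,3} = 0
So g(9) = 0.
The value of a disjunctive sum is the nim-sum of the parts.
Combined value = 0 ⊕ 0 = 0.

0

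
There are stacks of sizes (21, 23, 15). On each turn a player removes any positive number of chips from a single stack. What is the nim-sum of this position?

Write each in binary and XOR column by column:
  10101  (21)
  10111  (23)
  01111  (15)
  -----
  01101  (13)

13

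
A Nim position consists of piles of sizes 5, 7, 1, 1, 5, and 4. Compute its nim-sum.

3

Nim-sum: 5 XOR 7 XOR 1 XOR 1 XOR 5 XOR 4 = 3.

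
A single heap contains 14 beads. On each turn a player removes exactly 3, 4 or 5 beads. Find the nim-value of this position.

2

Build the Grundy sequence with g(k) = mex{g(k−s) : s ∈ {3, 4, 5}, s ≤ k}:
g(0) = mex{} = 0
g(1) = mex{} = 0
g(2) = mex{} = 0
g(3) = mex{0} = 1
g(4) = mex{0} = 1
g(5) = mex{0} = 1
g(6) = mex{0,1} = 2
g(7) = mex{0,1} = 2
g(8) = mex{1} = 0
g(9) = mex{1,2} = 0
g(10) = mex{1,2} = 0
g(11) = mex{0,2} = 1
g(12) = mex{0,2} = 1
g(13) = mex{0} = 1
g(14) = mex{0,1} = 2
So g(14) = 2.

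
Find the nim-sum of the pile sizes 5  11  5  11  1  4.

5

Compute the nim-sum pairwise:
5 ^ 11 = 14
14 ^ 5 = 11
11 ^ 11 = 0
0 ^ 1 = 1
1 ^ 4 = 5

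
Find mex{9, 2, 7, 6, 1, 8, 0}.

3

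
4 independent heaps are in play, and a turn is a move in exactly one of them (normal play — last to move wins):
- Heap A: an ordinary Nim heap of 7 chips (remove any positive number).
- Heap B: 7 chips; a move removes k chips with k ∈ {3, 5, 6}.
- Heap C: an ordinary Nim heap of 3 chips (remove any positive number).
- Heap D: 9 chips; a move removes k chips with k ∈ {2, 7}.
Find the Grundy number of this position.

6

Heap A is a plain Nim heap of size 7, so its Grundy value is 7.
Grundy values for heap B (subtraction set {3, 5, 6}):
k:     0  1  2  3  4  5  6  7
g(k):  0  0  0  1  1  1  2  2
So g(7) = 2.
Heap C is a plain Nim heap of size 3, so its Grundy value is 3.
Build the Grundy sequence for heap D with g(k) = mex{g(k−s) : s ∈ {2, 7}, s ≤ k}:
g(0) = mex{} = 0
g(1) = mex{} = 0
g(2) = mex{0} = 1
g(3) = mex{0} = 1
g(4) = mex{1} = 0
g(5) = mex{1} = 0
g(6) = mex{0} = 1
g(7) = mex{0} = 1
g(8) = mex{0,1} = 2
g(9) = mex{1} = 0
So g(9) = 0.
By the Sprague-Grundy theorem, the Grundy value of a sum of independent games is the XOR of the component values.
Combined value = 7 XOR 2 XOR 3 XOR 0 = 6.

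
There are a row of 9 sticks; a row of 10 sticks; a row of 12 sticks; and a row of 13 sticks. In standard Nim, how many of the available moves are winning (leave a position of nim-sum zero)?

Nim-sum: 9 ⊕ 10 ⊕ 12 ⊕ 13 = 2.
The overall nim-sum is X = 2. A row of size p has a winning move iff p XOR X < p (reduce it to p XOR X).
  9: 9 XOR 2 = 11 ≥ 9 — no move.
  10: 10 XOR 2 = 8 < 10 — winning move (to 8).
  12: 12 XOR 2 = 14 ≥ 12 — no move.
  13: 13 XOR 2 = 15 ≥ 13 — no move.
That gives 1 winning move.

1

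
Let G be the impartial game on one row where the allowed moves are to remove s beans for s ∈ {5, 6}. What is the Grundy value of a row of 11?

0

Compute g(0), g(1), … for moves {5, 6}:
k:     0  1  2  3  4  5  6  7  8  9 10 11
g(k):  0  0  0  0  0  1  1  1  1  1  2  0
So g(11) = 0.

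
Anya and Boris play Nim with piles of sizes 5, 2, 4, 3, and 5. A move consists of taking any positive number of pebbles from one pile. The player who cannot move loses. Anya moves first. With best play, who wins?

Nim-sum: 5 ⊕ 2 ⊕ 4 ⊕ 3 ⊕ 5 = 5.
The nim-sum is 5 ≠ 0, so this is an N-position: the player to move can win; Anya has a winning move.

Anya wins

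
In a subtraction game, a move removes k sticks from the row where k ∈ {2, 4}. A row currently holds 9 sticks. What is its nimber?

1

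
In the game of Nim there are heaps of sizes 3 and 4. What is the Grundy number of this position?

7

Write each in binary and XOR column by column:
  011  (3)
  100  (4)
  ---
  111  (7)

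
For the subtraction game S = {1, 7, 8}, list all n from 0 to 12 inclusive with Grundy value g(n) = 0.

Build the Grundy sequence with g(k) = mex{g(k−s) : s ∈ {1, 7, 8}, s ≤ k}:
g(0) = mex{} = 0
g(1) = mex{0} = 1
g(2) = mex{1} = 0
g(3) = mex{0} = 1
g(4) = mex{1} = 0
g(5) = mex{0} = 1
g(6) = mex{1} = 0
g(7) = mex{0} = 1
g(8) = mex{0,1} = 2
g(9) = mex{0,1,2} = 3
g(10) = mex{0,1,3} = 2
g(11) = mex{0,1,2} = 3
g(12) = mex{0,1,3} = 2
The P-positions (g = 0) in 0..12 are 0, 2, 4, 6.

0, 2, 4, 6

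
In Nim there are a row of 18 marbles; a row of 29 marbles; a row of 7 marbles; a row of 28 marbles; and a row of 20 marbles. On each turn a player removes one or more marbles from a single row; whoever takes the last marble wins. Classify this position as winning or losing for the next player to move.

Losing position

Write each in binary and XOR column by column:
  10010  (18)
  11101  (29)
  00111  (7)
  11100  (28)
  10100  (20)
  -----
  00000  (0)
The nim-sum is 0, so this is a P-position: the player to move is in a losing position under optimal play.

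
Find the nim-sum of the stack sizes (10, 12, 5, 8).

Nim-sum: 10 ^ 12 ^ 5 ^ 8 = 11.

11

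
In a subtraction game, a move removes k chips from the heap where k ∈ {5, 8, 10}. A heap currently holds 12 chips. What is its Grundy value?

2

Grundy values for subtraction set {5, 8, 10}:
g(0) = mex{} = 0
g(1) = mex{} = 0
g(2) = mex{} = 0
g(3) = mex{} = 0
g(4) = mex{} = 0
g(5) = mex{0} = 1
g(6) = mex{0} = 1
g(7) = mex{0} = 1
g(8) = mex{0} = 1
g(9) = mex{0} = 1
g(10) = mex{0,1} = 2
g(11) = mex{0,1} = 2
g(12) = mex{0,1} = 2
So g(12) = 2.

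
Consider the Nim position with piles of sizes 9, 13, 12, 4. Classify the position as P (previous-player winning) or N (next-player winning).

N-position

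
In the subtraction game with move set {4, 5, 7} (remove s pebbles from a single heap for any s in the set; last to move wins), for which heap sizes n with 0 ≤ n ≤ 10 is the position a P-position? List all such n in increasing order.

0, 1, 2, 3

Compute g(0), g(1), … for moves {4, 5, 7}:
k:     0  1  2  3  4  5  6  7  8  9 10
g(k):  0  0  0  0  1  1  1  1  2  2  2
The P-positions (g = 0) in 0..10 are 0, 1, 2, 3.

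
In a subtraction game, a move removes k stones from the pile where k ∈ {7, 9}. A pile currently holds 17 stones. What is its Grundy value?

0

Build the Grundy sequence with g(k) = mex{g(k−s) : s ∈ {7, 9}, s ≤ k}:
k:     0  1  2  3  4  5  6  7  8  9 10 11 12 13 14 15 16 17
g(k):  0  0  0  0  0  0  0  1  1  1  1  1  1  1  2  2  0  0
So g(17) = 0.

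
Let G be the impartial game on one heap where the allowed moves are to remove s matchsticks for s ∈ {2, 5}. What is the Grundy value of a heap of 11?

0

Grundy values for subtraction set {2, 5}:
g(0) = mex{} = 0
g(1) = mex{} = 0
g(2) = mex{0} = 1
g(3) = mex{0} = 1
g(4) = mex{1} = 0
g(5) = mex{0,1} = 2
g(6) = mex{0} = 1
g(7) = mex{1,2} = 0
g(8) = mex{1} = 0
g(9) = mex{0} = 1
g(10) = mex{0,2} = 1
g(11) = mex{1} = 0
So g(11) = 0.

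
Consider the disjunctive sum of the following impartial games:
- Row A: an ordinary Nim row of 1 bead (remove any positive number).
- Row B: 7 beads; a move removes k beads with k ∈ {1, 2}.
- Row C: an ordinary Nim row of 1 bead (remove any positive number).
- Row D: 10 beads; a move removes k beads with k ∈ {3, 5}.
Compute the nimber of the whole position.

1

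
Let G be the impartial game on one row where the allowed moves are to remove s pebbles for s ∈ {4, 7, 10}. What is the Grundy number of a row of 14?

0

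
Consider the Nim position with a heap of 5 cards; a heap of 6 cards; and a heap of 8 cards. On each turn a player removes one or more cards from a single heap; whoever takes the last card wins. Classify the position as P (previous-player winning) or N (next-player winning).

Compute the nim-sum pairwise:
5 ^ 6 = 3
3 ^ 8 = 11
The nim-sum is 11 ≠ 0, so this is an N-position: the player to move can win.

N-position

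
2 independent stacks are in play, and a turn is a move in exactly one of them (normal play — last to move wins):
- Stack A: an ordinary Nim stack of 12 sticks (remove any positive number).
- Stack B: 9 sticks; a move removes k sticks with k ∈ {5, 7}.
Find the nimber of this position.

13

Stack A is a plain Nim stack of size 12, so its Grundy value is 12.
For stack B, compute g(0), g(1), … with moves {5, 7}:
g(0) = mex{} = 0
g(1) = mex{} = 0
g(2) = mex{} = 0
g(3) = mex{} = 0
g(4) = mex{} = 0
g(5) = mex{0} = 1
g(6) = mex{0} = 1
g(7) = mex{0} = 1
g(8) = mex{0} = 1
g(9) = mex{0} = 1
So g(9) = 1.
By the Sprague-Grundy theorem, the Grundy value of a sum of independent games is the XOR of the component values.
Combined value = 12 XOR 1 = 13.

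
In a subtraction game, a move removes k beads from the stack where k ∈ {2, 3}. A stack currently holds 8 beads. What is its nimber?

Compute g(0), g(1), … for moves {2, 3}:
g(0) = mex{} = 0
g(1) = mex{} = 0
g(2) = mex{0} = 1
g(3) = mex{0} = 1
g(4) = mex{0,1} = 2
g(5) = mex{1} = 0
g(6) = mex{1,2} = 0
g(7) = mex{0,2} = 1
g(8) = mex{0} = 1
So g(8) = 1.

1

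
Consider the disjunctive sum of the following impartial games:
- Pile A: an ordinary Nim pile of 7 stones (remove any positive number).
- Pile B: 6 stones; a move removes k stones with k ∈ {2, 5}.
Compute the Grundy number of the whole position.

6

Pile A is a plain Nim pile of size 7, so its Grundy value is 7.
Build the Grundy sequence for pile B with g(k) = mex{g(k−s) : s ∈ {2, 5}, s ≤ k}:
k:     0  1  2  3  4  5  6
g(k):  0  0  1  1  0  2  1
So g(6) = 1.
By the Sprague-Grundy theorem, the Grundy value of a sum of independent games is the XOR of the component values.
Combined value = 7 ⊕ 1 = 6.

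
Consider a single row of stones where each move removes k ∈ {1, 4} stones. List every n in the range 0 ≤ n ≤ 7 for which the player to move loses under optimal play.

0, 2, 5, 7

Build the Grundy sequence with g(k) = mex{g(k−s) : s ∈ {1, 4}, s ≤ k}:
k:     0  1  2  3  4  5  6  7
g(k):  0  1  0  1  2  0  1  0
The P-positions (g = 0) in 0..7 are 0, 2, 5, 7.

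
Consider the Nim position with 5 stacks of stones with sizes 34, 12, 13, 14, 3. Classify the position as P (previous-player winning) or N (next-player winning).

N-position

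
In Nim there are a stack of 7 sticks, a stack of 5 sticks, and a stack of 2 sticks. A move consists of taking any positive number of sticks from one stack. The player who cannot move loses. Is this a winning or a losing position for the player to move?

Losing position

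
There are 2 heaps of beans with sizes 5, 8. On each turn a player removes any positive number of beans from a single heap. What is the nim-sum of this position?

Write each in binary and XOR column by column:
  0101  (5)
  1000  (8)
  ----
  1101  (13)

13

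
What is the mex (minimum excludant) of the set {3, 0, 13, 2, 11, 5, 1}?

4

The values 0, 1, 2, 3 are all present; 4 is the first non-negative integer missing from the set.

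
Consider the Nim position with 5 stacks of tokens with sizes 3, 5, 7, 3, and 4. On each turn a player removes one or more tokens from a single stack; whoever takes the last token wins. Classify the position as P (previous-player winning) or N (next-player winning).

N-position

Compute the nim-sum pairwise:
3 ⊕ 5 = 6
6 ⊕ 7 = 1
1 ⊕ 3 = 2
2 ⊕ 4 = 6
The nim-sum is 6 ≠ 0, so this is an N-position: the player to move can win.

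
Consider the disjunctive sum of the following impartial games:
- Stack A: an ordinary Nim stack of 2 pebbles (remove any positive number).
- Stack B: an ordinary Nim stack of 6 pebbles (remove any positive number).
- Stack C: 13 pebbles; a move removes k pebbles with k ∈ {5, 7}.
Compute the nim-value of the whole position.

4

Stack A is a plain Nim stack of size 2, so its Grundy value is 2.
Stack B is a plain Nim stack of size 6, so its Grundy value is 6.
Build the Grundy sequence for stack C with g(k) = mex{g(k−s) : s ∈ {5, 7}, s ≤ k}:
k:     0  1  2  3  4  5  6  7  8  9 10 11 12 13
g(k):  0  0  0  0  0  1  1  1  1  1  2  2  0  0
So g(13) = 0.
By the Sprague-Grundy theorem, the Grundy value of a sum of independent games is the XOR of the component values.
Combined value = 2 ⊕ 6 ⊕ 0 = 4.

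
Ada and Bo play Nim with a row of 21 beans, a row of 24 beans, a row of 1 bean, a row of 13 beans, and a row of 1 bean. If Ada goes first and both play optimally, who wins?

Bo wins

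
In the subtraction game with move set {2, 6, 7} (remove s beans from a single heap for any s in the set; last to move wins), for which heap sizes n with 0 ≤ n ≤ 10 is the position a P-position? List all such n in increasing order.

0, 1, 4, 5, 9

Compute g(0), g(1), … for moves {2, 6, 7}:
k:     0  1  2  3  4  5  6  7  8  9 10
g(k):  0  0  1  1  0  0  1  1  2  0  3
The P-positions (g = 0) in 0..10 are 0, 1, 4, 5, 9.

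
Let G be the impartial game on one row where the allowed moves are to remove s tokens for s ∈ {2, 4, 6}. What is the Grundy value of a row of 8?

0

Grundy values for subtraction set {2, 4, 6}:
k:     0  1  2  3  4  5  6  7  8
g(k):  0  0  1  1  2  2  3  3  0
So g(8) = 0.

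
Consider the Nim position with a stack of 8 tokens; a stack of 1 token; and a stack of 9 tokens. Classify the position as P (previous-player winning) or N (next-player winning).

P-position

In binary:
  1000  (8)
  0001  (1)
  1001  (9)
  ----
  0000  (0)
The nim-sum is 0, so this is a P-position: the player to move is in a losing position under optimal play.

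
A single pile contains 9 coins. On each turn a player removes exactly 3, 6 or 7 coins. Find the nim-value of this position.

3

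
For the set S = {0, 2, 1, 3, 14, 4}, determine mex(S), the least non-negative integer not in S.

5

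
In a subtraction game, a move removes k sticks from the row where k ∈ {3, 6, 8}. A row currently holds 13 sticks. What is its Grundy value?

0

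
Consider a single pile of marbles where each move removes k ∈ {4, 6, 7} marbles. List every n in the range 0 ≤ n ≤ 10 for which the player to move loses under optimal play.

0, 1, 2, 3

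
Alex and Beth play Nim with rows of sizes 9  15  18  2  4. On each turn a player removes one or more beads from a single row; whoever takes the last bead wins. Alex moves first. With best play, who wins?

Nim-sum: 9 ⊕ 15 ⊕ 18 ⊕ 2 ⊕ 4 = 18.
The nim-sum is 18 ≠ 0, so this is an N-position: the player to move can win; Alex has a winning move.

Alex wins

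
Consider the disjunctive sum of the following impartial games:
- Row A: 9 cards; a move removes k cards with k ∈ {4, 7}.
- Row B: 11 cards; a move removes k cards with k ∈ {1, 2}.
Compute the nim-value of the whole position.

0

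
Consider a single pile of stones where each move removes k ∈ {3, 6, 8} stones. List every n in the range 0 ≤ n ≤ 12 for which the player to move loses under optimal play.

0, 1, 2, 11, 12

Grundy values for subtraction set {3, 6, 8}:
k:     0  1  2  3  4  5  6  7  8  9 10 11 12
g(k):  0  0  0  1  1  1  2  2  2  3  3  0  0
The P-positions (g = 0) in 0..12 are 0, 1, 2, 11, 12.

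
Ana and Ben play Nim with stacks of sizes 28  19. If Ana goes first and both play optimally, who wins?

In binary:
  11100  (28)
  10011  (19)
  -----
  01111  (15)
The nim-sum is 15 ≠ 0, so this is an N-position: the player to move can win; Ana has a winning move.

Ana wins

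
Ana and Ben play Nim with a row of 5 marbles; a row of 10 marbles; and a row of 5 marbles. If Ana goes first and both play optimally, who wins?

Ana wins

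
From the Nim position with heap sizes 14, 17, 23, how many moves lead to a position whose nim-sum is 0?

1

Bitwise XOR of the heap sizes:
  01110  (14)
  10001  (17)
  10111  (23)
  -----
  01000  (8)
The overall nim-sum is X = 8. A heap of size p has a winning move iff p XOR X < p (reduce it to p XOR X).
  14: 14 XOR 8 = 6 < 14 — winning move (to 6).
  17: 17 XOR 8 = 25 ≥ 17 — no move.
  23: 23 XOR 8 = 31 ≥ 23 — no move.
That gives 1 winning move.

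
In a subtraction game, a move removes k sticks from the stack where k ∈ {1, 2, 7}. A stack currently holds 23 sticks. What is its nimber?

2

Grundy values for subtraction set {1, 2, 7}:
k:     0  1  2  3  4  5  6  7  8  9 10 11 12 13 14 15 16 17 18 19 20 21 22 23
g(k):  0  1  2  0  1  2  0  1  2  0  1  2  0  1  2  0  1  2  0  1  2  0  1  2
So g(23) = 2.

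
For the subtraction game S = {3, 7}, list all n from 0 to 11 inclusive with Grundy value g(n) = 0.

0, 1, 2, 6, 10, 11

Grundy values for subtraction set {3, 7}:
k:     0  1  2  3  4  5  6  7  8  9 10 11
g(k):  0  0  0  1  1  1  0  2  2  1  0  0
The P-positions (g = 0) in 0..11 are 0, 1, 2, 6, 10, 11.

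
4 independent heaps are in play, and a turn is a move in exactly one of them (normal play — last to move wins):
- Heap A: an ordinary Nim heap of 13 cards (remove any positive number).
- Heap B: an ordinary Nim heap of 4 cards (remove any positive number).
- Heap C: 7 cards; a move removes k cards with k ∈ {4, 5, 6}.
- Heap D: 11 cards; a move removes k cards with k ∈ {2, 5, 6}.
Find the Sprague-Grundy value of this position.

8

Heap A is a plain Nim heap of size 13, so its Grundy value is 13.
Heap B is a plain Nim heap of size 4, so its Grundy value is 4.
Build the Grundy sequence for heap C with g(k) = mex{g(k−s) : s ∈ {4, 5, 6}, s ≤ k}:
g(0) = mex{} = 0
g(1) = mex{} = 0
g(2) = mex{} = 0
g(3) = mex{} = 0
g(4) = mex{0} = 1
g(5) = mex{0} = 1
g(6) = mex{0} = 1
g(7) = mex{0} = 1
So g(7) = 1.
Build the Grundy sequence for heap D with g(k) = mex{g(k−s) : s ∈ {2, 5, 6}, s ≤ k}:
k:     0  1  2  3  4  5  6  7  8  9 10 11
g(k):  0  0  1  1  0  2  1  3  0  2  1  0
So g(11) = 0.
By the Sprague-Grundy theorem, the Grundy value of a sum of independent games is the XOR of the component values.
Combined value = 13 XOR 4 XOR 1 XOR 0 = 8.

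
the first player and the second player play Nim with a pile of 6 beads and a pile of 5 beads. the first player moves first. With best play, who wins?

Compute the nim-sum pairwise:
6 ⊕ 5 = 3
The nim-sum is 3 ≠ 0, so this is an N-position: the player to move can win; the first player has a winning move.

the first player wins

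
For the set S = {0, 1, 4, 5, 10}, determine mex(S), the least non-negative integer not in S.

2

The values 0, 1 are all present; 2 is the first non-negative integer missing from the set.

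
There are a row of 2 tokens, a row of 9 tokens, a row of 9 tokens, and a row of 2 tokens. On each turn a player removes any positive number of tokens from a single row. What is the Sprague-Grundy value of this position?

0

Write each in binary and XOR column by column:
  0010  (2)
  1001  (9)
  1001  (9)
  0010  (2)
  ----
  0000  (0)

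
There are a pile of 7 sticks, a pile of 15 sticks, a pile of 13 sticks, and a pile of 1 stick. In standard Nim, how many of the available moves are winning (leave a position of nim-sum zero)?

Compute the nim-sum pairwise:
7 XOR 15 = 8
8 XOR 13 = 5
5 XOR 1 = 4
The overall nim-sum is X = 4. A pile of size p has a winning move iff p XOR X < p (reduce it to p XOR X).
  7: 7 XOR 4 = 3 < 7 — winning move (to 3).
  15: 15 XOR 4 = 11 < 15 — winning move (to 11).
  13: 13 XOR 4 = 9 < 13 — winning move (to 9).
  1: 1 XOR 4 = 5 ≥ 1 — no move.
That gives 3 winning moves.

3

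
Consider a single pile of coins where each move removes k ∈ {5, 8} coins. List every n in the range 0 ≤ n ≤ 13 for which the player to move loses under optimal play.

0, 1, 2, 3, 4, 13

Compute g(0), g(1), … for moves {5, 8}:
k:     0  1  2  3  4  5  6  7  8  9 10 11 12 13
g(k):  0  0  0  0  0  1  1  1  1  1  2  2  2  0
The P-positions (g = 0) in 0..13 are 0, 1, 2, 3, 4, 13.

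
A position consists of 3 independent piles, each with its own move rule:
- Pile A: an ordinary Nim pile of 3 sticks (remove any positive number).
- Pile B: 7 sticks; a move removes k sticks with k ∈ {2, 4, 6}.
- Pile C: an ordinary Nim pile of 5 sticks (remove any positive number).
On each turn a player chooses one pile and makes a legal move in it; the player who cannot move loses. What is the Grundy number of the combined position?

Pile A is a plain Nim pile of size 3, so its Grundy value is 3.
For pile B, compute g(0), g(1), … with moves {2, 4, 6}:
k:     0  1  2  3  4  5  6  7
g(k):  0  0  1  1  2  2  3  3
So g(7) = 3.
Pile C is a plain Nim pile of size 5, so its Grundy value is 5.
By the Sprague-Grundy theorem, the Grundy value of a sum of independent games is the XOR of the component values.
Combined value = 3 XOR 3 XOR 5 = 5.

5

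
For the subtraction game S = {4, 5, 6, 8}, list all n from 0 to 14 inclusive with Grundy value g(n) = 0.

0, 1, 2, 3, 12, 13, 14

Compute g(0), g(1), … for moves {4, 5, 6, 8}:
k:     0  1  2  3  4  5  6  7  8  9 10 11 12 13 14
g(k):  0  0  0  0  1  1  1  1  2  2  2  2  0  0  0
The P-positions (g = 0) in 0..14 are 0, 1, 2, 3, 12, 13, 14.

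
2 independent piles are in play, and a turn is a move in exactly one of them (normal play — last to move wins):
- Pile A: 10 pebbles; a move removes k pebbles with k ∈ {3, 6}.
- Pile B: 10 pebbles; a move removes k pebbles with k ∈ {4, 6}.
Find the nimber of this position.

0

For pile A, compute g(0), g(1), … with moves {3, 6}:
g(0) = mex{} = 0
g(1) = mex{} = 0
g(2) = mex{} = 0
g(3) = mex{0} = 1
g(4) = mex{0} = 1
g(5) = mex{0} = 1
g(6) = mex{0,1} = 2
g(7) = mex{0,1} = 2
g(8) = mex{0,1} = 2
g(9) = mex{1,2} = 0
g(10) = mex{1,2} = 0
So g(10) = 0.
Grundy values for pile B (subtraction set {4, 6}):
k:     0  1  2  3  4  5  6  7  8  9 10
g(k):  0  0  0  0  1  1  1  1  2  2  0
So g(10) = 0.
The value of a disjunctive sum is the nim-sum of the parts.
Combined value = 0 XOR 0 = 0.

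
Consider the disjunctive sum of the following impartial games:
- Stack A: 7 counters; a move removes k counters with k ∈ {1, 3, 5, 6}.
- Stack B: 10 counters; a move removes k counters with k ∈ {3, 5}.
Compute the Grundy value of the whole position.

For stack A, compute g(0), g(1), … with moves {1, 3, 5, 6}:
k:     0  1  2  3  4  5  6  7
g(k):  0  1  0  1  0  1  2  3
So g(7) = 3.
For stack B, compute g(0), g(1), … with moves {3, 5}:
k:     0  1  2  3  4  5  6  7  8  9 10
g(k):  0  0  0  1  1  1  2  2  0  0  0
So g(10) = 0.
By the Sprague-Grundy theorem, the Grundy value of a sum of independent games is the XOR of the component values.
Combined value = 3 XOR 0 = 3.

3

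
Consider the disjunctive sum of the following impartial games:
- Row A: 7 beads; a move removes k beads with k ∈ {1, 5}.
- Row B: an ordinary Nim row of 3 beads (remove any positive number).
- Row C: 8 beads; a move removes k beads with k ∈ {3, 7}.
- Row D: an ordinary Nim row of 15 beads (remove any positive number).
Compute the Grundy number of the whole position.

15

For row A, compute g(0), g(1), … with moves {1, 5}:
k:     0  1  2  3  4  5  6  7
g(k):  0  1  0  1  0  1  0  1
So g(7) = 1.
Row B is a plain Nim row of size 3, so its Grundy value is 3.
For row C, compute g(0), g(1), … with moves {3, 7}:
k:     0  1  2  3  4  5  6  7  8
g(k):  0  0  0  1  1  1  0  2  2
So g(8) = 2.
Row D is a plain Nim row of size 15, so its Grundy value is 15.
The value of a disjunctive sum is the nim-sum of the parts.
Combined value = 1 ⊕ 3 ⊕ 2 ⊕ 15 = 15.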